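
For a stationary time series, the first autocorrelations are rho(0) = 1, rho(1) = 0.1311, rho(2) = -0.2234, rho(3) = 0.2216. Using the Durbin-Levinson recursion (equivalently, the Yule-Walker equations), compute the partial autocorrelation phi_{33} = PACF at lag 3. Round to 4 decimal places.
\phi_{33} = 0.3140

The PACF at lag k is phi_{kk}, the last component of the solution
to the Yule-Walker system G_k phi = r_k where
  (G_k)_{ij} = rho(|i - j|), (r_k)_i = rho(i), i,j = 1..k.
Equivalently, Durbin-Levinson gives phi_{kk} iteratively:
  phi_{11} = rho(1)
  phi_{kk} = [rho(k) - sum_{j=1..k-1} phi_{k-1,j} rho(k-j)]
            / [1 - sum_{j=1..k-1} phi_{k-1,j} rho(j)],
  phi_{k,j} = phi_{k-1,j} - phi_{kk} phi_{k-1,k-j},  j = 1..k-1.
Step k = 1:
  phi_11 = rho(1) = 0.1311.
Step k = 2:
  phi_22 = [rho(2) - phi_11 rho(1)] / [1 - phi_11 rho(1)] = [-0.2234 - (0.1311)(0.1311)] / [1 - (0.1311)(0.1311)]
         = -0.24058721 / 0.98281279 = -0.244795.
  Update: phi_21 = phi_11 - phi_22 phi_11 = 0.1311 - (-0.244795)(0.1311) = 0.163193.
Step k = 3:
  phi_33 = [rho(3) - phi_21 rho(2) - phi_22 rho(1)] / [1 - phi_21 rho(1) - phi_22 rho(2)]
    numerator   = 0.2216 - (0.163193)(-0.2234) - (-0.244795)(0.1311) = 0.29014978
    denominator = 1 - (0.163193)(0.1311) - (-0.244795)(-0.2234) = 0.92391835
  phi_33 = 0.29014978 / 0.92391835 = 0.314.
Therefore phi_{33} = 0.3140.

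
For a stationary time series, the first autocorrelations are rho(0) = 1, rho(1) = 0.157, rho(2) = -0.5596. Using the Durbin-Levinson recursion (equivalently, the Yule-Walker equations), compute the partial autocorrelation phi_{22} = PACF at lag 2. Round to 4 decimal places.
\phi_{22} = -0.5990

The PACF at lag k is phi_{kk}, the last component of the solution
to the Yule-Walker system G_k phi = r_k where
  (G_k)_{ij} = rho(|i - j|), (r_k)_i = rho(i), i,j = 1..k.
Equivalently, Durbin-Levinson gives phi_{kk} iteratively:
  phi_{11} = rho(1)
  phi_{kk} = [rho(k) - sum_{j=1..k-1} phi_{k-1,j} rho(k-j)]
            / [1 - sum_{j=1..k-1} phi_{k-1,j} rho(j)],
  phi_{k,j} = phi_{k-1,j} - phi_{kk} phi_{k-1,k-j},  j = 1..k-1.
Step k = 1:
  phi_11 = rho(1) = 0.157.
Step k = 2:
  phi_22 = [rho(2) - phi_11 rho(1)] / [1 - phi_11 rho(1)] = [-0.5596 - (0.157)(0.157)] / [1 - (0.157)(0.157)]
         = -0.584249 / 0.975351 = -0.599.
Therefore phi_{22} = -0.5990.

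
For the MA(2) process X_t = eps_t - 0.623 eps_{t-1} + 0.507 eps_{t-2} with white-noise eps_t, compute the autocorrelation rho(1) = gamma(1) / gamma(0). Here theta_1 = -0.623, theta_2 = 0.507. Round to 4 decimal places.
\rho(1) = -0.5707

For an MA(q) process with theta_0 = 1, the autocovariance is
  gamma(k) = sigma^2 * sum_{i=0..q-k} theta_i * theta_{i+k},
and rho(k) = gamma(k) / gamma(0). Sigma^2 cancels.
  numerator   = (1)*(-0.623) + (-0.623)*(0.507) = -0.938861.
  denominator = (1)^2 + (-0.623)^2 + (0.507)^2 = 1.645178.
  rho(1) = -0.938861 / 1.645178 = -0.5707.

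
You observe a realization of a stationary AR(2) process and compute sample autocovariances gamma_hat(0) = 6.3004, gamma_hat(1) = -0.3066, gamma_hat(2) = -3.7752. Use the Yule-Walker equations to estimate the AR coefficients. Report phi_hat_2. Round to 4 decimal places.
\hat\phi_{2} = -0.6030

The Yule-Walker equations for an AR(p) process read, in matrix form,
  Gamma_p phi = r_p,   with   (Gamma_p)_{ij} = gamma(|i - j|),
                       (r_p)_i = gamma(i),   i,j = 1..p.
Substitute the sample gammas (Toeplitz matrix and right-hand side of size 2):
  Gamma_p = [[6.3004, -0.3066], [-0.3066, 6.3004]]
  r_p     = [-0.3066, -3.7752]
Written out:
  6.3004 phi_1 - 0.3066 phi_2 = -0.3066
  -0.3066 phi_1 + 6.3004 phi_2 = -3.7752
Solve by Cramer's rule:
  det = gamma(0)^2 - gamma(1)^2 = (6.3004)^2 - (-0.3066)^2 = 39.69504016 - 0.09400356 = 39.6010366
  phi_hat_1 = [gamma(1) gamma(0) - gamma(1) gamma(2)] / det = [(-0.3066)(6.3004) - (-0.3066)(-3.7752)] / 39.6010366 = -3.08917896 / 39.6010366 = -0.078
  phi_hat_2 = [gamma(0) gamma(2) - gamma(1)^2] / det = [(6.3004)(-3.7752) - (-0.3066)^2] / 39.6010366 = -23.87927364 / 39.6010366 = -0.603
So phi_hat = [-0.0780, -0.6030].
Therefore phi_hat_2 = -0.6030.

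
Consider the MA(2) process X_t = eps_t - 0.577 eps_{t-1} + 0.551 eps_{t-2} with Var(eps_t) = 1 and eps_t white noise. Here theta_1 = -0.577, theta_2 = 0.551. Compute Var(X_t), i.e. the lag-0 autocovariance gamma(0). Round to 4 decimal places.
\gamma(0) = 1.6365

For an MA(q) process X_t = eps_t + sum_i theta_i eps_{t-i} with
Var(eps_t) = sigma^2, the variance is
  gamma(0) = sigma^2 * (1 + sum_i theta_i^2).
  sum_i theta_i^2 = (-0.577)^2 + (0.551)^2 = 0.332929 + 0.303601 = 0.63653.
  gamma(0) = 1 * (1 + 0.63653) = 1 * 1.63653 = 1.63653, which rounds to 1.6365.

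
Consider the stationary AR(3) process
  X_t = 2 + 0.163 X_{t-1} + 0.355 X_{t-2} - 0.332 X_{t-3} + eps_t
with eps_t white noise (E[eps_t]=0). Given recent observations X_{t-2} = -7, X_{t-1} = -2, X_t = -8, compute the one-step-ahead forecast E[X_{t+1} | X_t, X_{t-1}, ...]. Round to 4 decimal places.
E[X_{t+1} \mid \mathcal F_t] = 2.3100

For an AR(p) model X_t = c + sum_i phi_i X_{t-i} + eps_t, the
one-step-ahead conditional mean is
  E[X_{t+1} | X_t, ...] = c + sum_i phi_i X_{t+1-i}.
Substitute known values:
  E[X_{t+1} | ...] = 2 + (0.163) * (-8) + (0.355) * (-2) + (-0.332) * (-7)
                   = 2.3100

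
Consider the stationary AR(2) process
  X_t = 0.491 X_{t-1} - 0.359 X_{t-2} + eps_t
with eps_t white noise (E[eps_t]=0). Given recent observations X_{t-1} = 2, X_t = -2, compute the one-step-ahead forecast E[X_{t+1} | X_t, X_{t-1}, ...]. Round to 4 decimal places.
E[X_{t+1} \mid \mathcal F_t] = -1.7000

For an AR(p) model X_t = c + sum_i phi_i X_{t-i} + eps_t, the
one-step-ahead conditional mean is
  E[X_{t+1} | X_t, ...] = c + sum_i phi_i X_{t+1-i}.
Substitute known values:
  E[X_{t+1} | ...] = (0.491) * (-2) + (-0.359) * (2)
                   = -1.7000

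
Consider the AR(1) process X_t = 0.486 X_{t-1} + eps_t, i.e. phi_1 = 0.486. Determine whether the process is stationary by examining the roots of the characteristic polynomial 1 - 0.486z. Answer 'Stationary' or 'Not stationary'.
\text{Stationary}

The AR(p) characteristic polynomial is P(z) = 1 - 0.486z.
Stationarity requires all roots to lie outside the unit circle, i.e. |z| > 1 for every root.
This is linear in z: 1 + (-0.486) z = 0  =>  z = -1/(-0.486) = 2.057613,  |z| = 2.057613.
Moduli of all roots: 2.0576.
All moduli strictly greater than 1? Yes.
Verdict: Stationary.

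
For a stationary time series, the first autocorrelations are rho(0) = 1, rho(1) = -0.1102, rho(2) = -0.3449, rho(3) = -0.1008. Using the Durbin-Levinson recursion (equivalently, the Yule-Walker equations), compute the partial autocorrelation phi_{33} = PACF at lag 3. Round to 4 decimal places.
\phi_{33} = -0.2240

The PACF at lag k is phi_{kk}, the last component of the solution
to the Yule-Walker system G_k phi = r_k where
  (G_k)_{ij} = rho(|i - j|), (r_k)_i = rho(i), i,j = 1..k.
Equivalently, Durbin-Levinson gives phi_{kk} iteratively:
  phi_{11} = rho(1)
  phi_{kk} = [rho(k) - sum_{j=1..k-1} phi_{k-1,j} rho(k-j)]
            / [1 - sum_{j=1..k-1} phi_{k-1,j} rho(j)],
  phi_{k,j} = phi_{k-1,j} - phi_{kk} phi_{k-1,k-j},  j = 1..k-1.
Step k = 1:
  phi_11 = rho(1) = -0.1102.
Step k = 2:
  phi_22 = [rho(2) - phi_11 rho(1)] / [1 - phi_11 rho(1)] = [-0.3449 - (-0.1102)(-0.1102)] / [1 - (-0.1102)(-0.1102)]
         = -0.35704404 / 0.98785596 = -0.361433.
  Update: phi_21 = phi_11 - phi_22 phi_11 = -0.1102 - (-0.361433)(-0.1102) = -0.15003.
Step k = 3:
  phi_33 = [rho(3) - phi_21 rho(2) - phi_22 rho(1)] / [1 - phi_21 rho(1) - phi_22 rho(2)]
    numerator   = -0.1008 - (-0.15003)(-0.3449) - (-0.361433)(-0.1102) = -0.19237528
    denominator = 1 - (-0.15003)(-0.1102) - (-0.361433)(-0.3449) = 0.85880835
  phi_33 = -0.19237528 / 0.85880835 = -0.224.
Therefore phi_{33} = -0.2240.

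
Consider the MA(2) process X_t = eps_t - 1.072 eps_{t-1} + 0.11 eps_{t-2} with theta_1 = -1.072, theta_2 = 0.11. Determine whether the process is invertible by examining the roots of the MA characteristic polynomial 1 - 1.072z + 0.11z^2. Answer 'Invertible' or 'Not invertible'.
\text{Invertible}

The MA(q) characteristic polynomial is P(z) = 1 - 1.072z + 0.11z^2.
Invertibility requires all roots to lie outside the unit circle, i.e. |z| > 1 for every root.
Set 1 + (-1.072) z + (0.11) z^2 = 0, i.e. a z^2 + b z + c = 0 with a = 0.11, b = -1.072, c = 1.
Discriminant D = b^2 - 4ac = (-1.072)^2 - 4*(0.11)*1 = 1.149184 - (0.44) = 0.709184.
D >= 0, so the roots are real: z = (-b +/- sqrt(D)) / (2a) = (1.072 +/- 0.842131) / (0.22).
  z_1 = (1.072 + 0.842131) / (0.22) = 8.7006,   |z_1| = 8.7006.
  z_2 = (1.072 - 0.842131) / (0.22) = 1.0449,   |z_2| = 1.0449.
Moduli of all roots: 8.7006, 1.0449.
All moduli strictly greater than 1? Yes.
Verdict: Invertible.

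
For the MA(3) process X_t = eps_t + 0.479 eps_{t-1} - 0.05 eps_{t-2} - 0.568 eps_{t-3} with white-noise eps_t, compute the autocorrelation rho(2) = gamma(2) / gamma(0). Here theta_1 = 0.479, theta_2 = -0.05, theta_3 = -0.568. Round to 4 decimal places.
\rho(2) = -0.2072

For an MA(q) process with theta_0 = 1, the autocovariance is
  gamma(k) = sigma^2 * sum_{i=0..q-k} theta_i * theta_{i+k},
and rho(k) = gamma(k) / gamma(0). Sigma^2 cancels.
  numerator   = (1)*(-0.05) + (0.479)*(-0.568) = -0.322072.
  denominator = (1)^2 + (0.479)^2 + (-0.05)^2 + (-0.568)^2 = 1.554565.
  rho(2) = -0.322072 / 1.554565 = -0.2072.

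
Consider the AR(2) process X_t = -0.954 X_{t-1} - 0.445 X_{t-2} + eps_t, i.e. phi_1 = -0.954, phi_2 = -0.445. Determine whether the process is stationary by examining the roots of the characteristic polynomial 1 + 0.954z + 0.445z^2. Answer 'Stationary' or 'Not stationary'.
\text{Stationary}

The AR(p) characteristic polynomial is P(z) = 1 + 0.954z + 0.445z^2.
Stationarity requires all roots to lie outside the unit circle, i.e. |z| > 1 for every root.
Set 1 + (0.954) z + (0.445) z^2 = 0, i.e. a z^2 + b z + c = 0 with a = 0.445, b = 0.954, c = 1.
Discriminant D = b^2 - 4ac = (0.954)^2 - 4*(0.445)*1 = 0.910116 - (1.78) = -0.869884.
D < 0, so the roots are the complex-conjugate pair z = (-b +/- i sqrt(-D)) / (2a) = -1.0719 +/- 1.048i.
For a conjugate pair |z|^2 = z * conj(z) = (product of roots) = c/a = 1/(0.445) = 2.247191, so |z| = sqrt(2.247191) = 1.4991 for both roots.
Moduli of all roots: 1.4991, 1.4991.
All moduli strictly greater than 1? Yes.
Verdict: Stationary.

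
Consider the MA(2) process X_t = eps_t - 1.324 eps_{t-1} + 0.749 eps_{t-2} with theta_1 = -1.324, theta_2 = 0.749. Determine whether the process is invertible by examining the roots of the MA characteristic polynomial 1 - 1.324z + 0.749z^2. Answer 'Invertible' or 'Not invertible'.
\text{Invertible}

The MA(q) characteristic polynomial is P(z) = 1 - 1.324z + 0.749z^2.
Invertibility requires all roots to lie outside the unit circle, i.e. |z| > 1 for every root.
Set 1 + (-1.324) z + (0.749) z^2 = 0, i.e. a z^2 + b z + c = 0 with a = 0.749, b = -1.324, c = 1.
Discriminant D = b^2 - 4ac = (-1.324)^2 - 4*(0.749)*1 = 1.752976 - (2.996) = -1.243024.
D < 0, so the roots are the complex-conjugate pair z = (-b +/- i sqrt(-D)) / (2a) = 0.8838 +/- 0.7443i.
For a conjugate pair |z|^2 = z * conj(z) = (product of roots) = c/a = 1/(0.749) = 1.335113, so |z| = sqrt(1.335113) = 1.1555 for both roots.
Moduli of all roots: 1.1555, 1.1555.
All moduli strictly greater than 1? Yes.
Verdict: Invertible.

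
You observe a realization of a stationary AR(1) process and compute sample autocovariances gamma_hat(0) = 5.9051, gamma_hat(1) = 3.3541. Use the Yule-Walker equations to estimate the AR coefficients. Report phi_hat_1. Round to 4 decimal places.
\hat\phi_{1} = 0.5680

The Yule-Walker equations for an AR(p) process read, in matrix form,
  Gamma_p phi = r_p,   with   (Gamma_p)_{ij} = gamma(|i - j|),
                       (r_p)_i = gamma(i),   i,j = 1..p.
Substitute the sample gammas (Toeplitz matrix and right-hand side of size 1):
  Gamma_p = [[5.9051]]
  r_p     = [3.3541]
With p = 1 this is the single equation gamma(0) phi_1 = gamma(1):
  phi_hat_1 = gamma(1) / gamma(0) = 3.3541 / 5.9051 = 0.5680.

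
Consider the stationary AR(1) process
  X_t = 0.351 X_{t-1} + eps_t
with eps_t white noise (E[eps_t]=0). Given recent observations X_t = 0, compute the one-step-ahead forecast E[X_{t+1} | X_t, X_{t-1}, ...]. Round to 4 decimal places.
E[X_{t+1} \mid \mathcal F_t] = 0.0000

For an AR(p) model X_t = c + sum_i phi_i X_{t-i} + eps_t, the
one-step-ahead conditional mean is
  E[X_{t+1} | X_t, ...] = c + sum_i phi_i X_{t+1-i}.
Substitute known values:
  E[X_{t+1} | ...] = (0.351) * (0)
                   = 0.0000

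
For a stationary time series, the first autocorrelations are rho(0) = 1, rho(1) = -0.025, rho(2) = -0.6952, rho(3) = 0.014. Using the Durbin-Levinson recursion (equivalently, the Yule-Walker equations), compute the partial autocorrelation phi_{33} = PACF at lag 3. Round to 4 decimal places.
\phi_{33} = -0.0639

The PACF at lag k is phi_{kk}, the last component of the solution
to the Yule-Walker system G_k phi = r_k where
  (G_k)_{ij} = rho(|i - j|), (r_k)_i = rho(i), i,j = 1..k.
Equivalently, Durbin-Levinson gives phi_{kk} iteratively:
  phi_{11} = rho(1)
  phi_{kk} = [rho(k) - sum_{j=1..k-1} phi_{k-1,j} rho(k-j)]
            / [1 - sum_{j=1..k-1} phi_{k-1,j} rho(j)],
  phi_{k,j} = phi_{k-1,j} - phi_{kk} phi_{k-1,k-j},  j = 1..k-1.
Step k = 1:
  phi_11 = rho(1) = -0.025.
Step k = 2:
  phi_22 = [rho(2) - phi_11 rho(1)] / [1 - phi_11 rho(1)] = [-0.6952 - (-0.025)(-0.025)] / [1 - (-0.025)(-0.025)]
         = -0.695825 / 0.999375 = -0.69626.
  Update: phi_21 = phi_11 - phi_22 phi_11 = -0.025 - (-0.69626)(-0.025) = -0.042407.
Step k = 3:
  phi_33 = [rho(3) - phi_21 rho(2) - phi_22 rho(1)] / [1 - phi_21 rho(1) - phi_22 rho(2)]
    numerator   = 0.014 - (-0.042407)(-0.6952) - (-0.69626)(-0.025) = -0.03288751
    denominator = 1 - (-0.042407)(-0.025) - (-0.69626)(-0.6952) = 0.51489977
  phi_33 = -0.03288751 / 0.51489977 = -0.0639.
Therefore phi_{33} = -0.0639.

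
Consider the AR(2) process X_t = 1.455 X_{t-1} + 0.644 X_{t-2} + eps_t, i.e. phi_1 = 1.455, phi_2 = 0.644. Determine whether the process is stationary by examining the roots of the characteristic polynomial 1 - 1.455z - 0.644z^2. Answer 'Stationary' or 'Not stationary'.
\text{Not stationary}

The AR(p) characteristic polynomial is P(z) = 1 - 1.455z - 0.644z^2.
Stationarity requires all roots to lie outside the unit circle, i.e. |z| > 1 for every root.
Set 1 + (-1.455) z + (-0.644) z^2 = 0, i.e. a z^2 + b z + c = 0 with a = -0.644, b = -1.455, c = 1.
Discriminant D = b^2 - 4ac = (-1.455)^2 - 4*(-0.644)*1 = 2.117025 - (-2.576) = 4.693025.
D >= 0, so the roots are real: z = (-b +/- sqrt(D)) / (2a) = (1.455 +/- 2.166339) / (-1.288).
  z_1 = (1.455 + 2.166339) / (-1.288) = -2.8116,   |z_1| = 2.8116.
  z_2 = (1.455 - 2.166339) / (-1.288) = 0.5523,   |z_2| = 0.5523.
Moduli of all roots: 2.8116, 0.5523.
All moduli strictly greater than 1? No.
Verdict: Not stationary.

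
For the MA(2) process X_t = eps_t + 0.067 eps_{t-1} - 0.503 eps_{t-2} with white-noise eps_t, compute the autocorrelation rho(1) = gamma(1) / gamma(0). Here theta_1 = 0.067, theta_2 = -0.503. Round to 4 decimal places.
\rho(1) = 0.0265

For an MA(q) process with theta_0 = 1, the autocovariance is
  gamma(k) = sigma^2 * sum_{i=0..q-k} theta_i * theta_{i+k},
and rho(k) = gamma(k) / gamma(0). Sigma^2 cancels.
  numerator   = (1)*(0.067) + (0.067)*(-0.503) = 0.033299.
  denominator = (1)^2 + (0.067)^2 + (-0.503)^2 = 1.257498.
  rho(1) = 0.033299 / 1.257498 = 0.0265.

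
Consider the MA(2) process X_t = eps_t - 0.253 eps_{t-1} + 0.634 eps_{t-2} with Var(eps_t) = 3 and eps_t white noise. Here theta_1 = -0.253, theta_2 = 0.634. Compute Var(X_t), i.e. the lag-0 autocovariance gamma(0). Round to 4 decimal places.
\gamma(0) = 4.3979

For an MA(q) process X_t = eps_t + sum_i theta_i eps_{t-i} with
Var(eps_t) = sigma^2, the variance is
  gamma(0) = sigma^2 * (1 + sum_i theta_i^2).
  sum_i theta_i^2 = (-0.253)^2 + (0.634)^2 = 0.064009 + 0.401956 = 0.465965.
  gamma(0) = 3 * (1 + 0.465965) = 3 * 1.465965 = 4.397895, which rounds to 4.3979.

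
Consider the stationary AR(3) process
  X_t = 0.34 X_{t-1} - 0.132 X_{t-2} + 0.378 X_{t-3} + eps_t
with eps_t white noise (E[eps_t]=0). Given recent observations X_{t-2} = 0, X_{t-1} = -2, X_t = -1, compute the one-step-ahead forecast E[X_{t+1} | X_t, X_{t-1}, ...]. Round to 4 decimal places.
E[X_{t+1} \mid \mathcal F_t] = -0.0760

For an AR(p) model X_t = c + sum_i phi_i X_{t-i} + eps_t, the
one-step-ahead conditional mean is
  E[X_{t+1} | X_t, ...] = c + sum_i phi_i X_{t+1-i}.
Substitute known values:
  E[X_{t+1} | ...] = (0.34) * (-1) + (-0.132) * (-2) + (0.378) * (0)
                   = -0.0760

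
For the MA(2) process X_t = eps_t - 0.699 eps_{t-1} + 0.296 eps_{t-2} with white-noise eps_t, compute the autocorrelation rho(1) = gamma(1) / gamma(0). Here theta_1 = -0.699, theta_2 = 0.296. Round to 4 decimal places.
\rho(1) = -0.5747

For an MA(q) process with theta_0 = 1, the autocovariance is
  gamma(k) = sigma^2 * sum_{i=0..q-k} theta_i * theta_{i+k},
and rho(k) = gamma(k) / gamma(0). Sigma^2 cancels.
  numerator   = (1)*(-0.699) + (-0.699)*(0.296) = -0.905904.
  denominator = (1)^2 + (-0.699)^2 + (0.296)^2 = 1.576217.
  rho(1) = -0.905904 / 1.576217 = -0.5747.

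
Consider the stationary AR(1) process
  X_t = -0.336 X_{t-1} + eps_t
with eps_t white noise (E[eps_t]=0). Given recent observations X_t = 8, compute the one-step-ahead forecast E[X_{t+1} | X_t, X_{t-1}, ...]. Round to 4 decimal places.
E[X_{t+1} \mid \mathcal F_t] = -2.6880

For an AR(p) model X_t = c + sum_i phi_i X_{t-i} + eps_t, the
one-step-ahead conditional mean is
  E[X_{t+1} | X_t, ...] = c + sum_i phi_i X_{t+1-i}.
Substitute known values:
  E[X_{t+1} | ...] = (-0.336) * (8)
                   = -2.6880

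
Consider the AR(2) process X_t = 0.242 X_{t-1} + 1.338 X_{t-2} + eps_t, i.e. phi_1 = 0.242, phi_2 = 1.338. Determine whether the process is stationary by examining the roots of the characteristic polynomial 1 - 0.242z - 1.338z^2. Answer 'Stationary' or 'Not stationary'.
\text{Not stationary}

The AR(p) characteristic polynomial is P(z) = 1 - 0.242z - 1.338z^2.
Stationarity requires all roots to lie outside the unit circle, i.e. |z| > 1 for every root.
Set 1 + (-0.242) z + (-1.338) z^2 = 0, i.e. a z^2 + b z + c = 0 with a = -1.338, b = -0.242, c = 1.
Discriminant D = b^2 - 4ac = (-0.242)^2 - 4*(-1.338)*1 = 0.058564 - (-5.352) = 5.410564.
D >= 0, so the roots are real: z = (-b +/- sqrt(D)) / (2a) = (0.242 +/- 2.326062) / (-2.676).
  z_1 = (0.242 + 2.326062) / (-2.676) = -0.9597,   |z_1| = 0.9597.
  z_2 = (0.242 - 2.326062) / (-2.676) = 0.7788,   |z_2| = 0.7788.
Moduli of all roots: 0.9597, 0.7788.
All moduli strictly greater than 1? No.
Verdict: Not stationary.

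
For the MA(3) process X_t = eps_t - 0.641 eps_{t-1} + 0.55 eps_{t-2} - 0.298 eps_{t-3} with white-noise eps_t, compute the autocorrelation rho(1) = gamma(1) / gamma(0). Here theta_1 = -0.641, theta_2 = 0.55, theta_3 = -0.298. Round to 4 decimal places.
\rho(1) = -0.6422

For an MA(q) process with theta_0 = 1, the autocovariance is
  gamma(k) = sigma^2 * sum_{i=0..q-k} theta_i * theta_{i+k},
and rho(k) = gamma(k) / gamma(0). Sigma^2 cancels.
  numerator   = (1)*(-0.641) + (-0.641)*(0.55) + (0.55)*(-0.298) = -1.15745.
  denominator = (1)^2 + (-0.641)^2 + (0.55)^2 + (-0.298)^2 = 1.802185.
  rho(1) = -1.15745 / 1.802185 = -0.6422.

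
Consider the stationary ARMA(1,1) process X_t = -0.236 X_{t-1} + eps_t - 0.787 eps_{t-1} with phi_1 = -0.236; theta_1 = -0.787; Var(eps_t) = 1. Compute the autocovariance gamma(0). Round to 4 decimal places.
\gamma(0) = 2.1083

Multiply the model equation by X_{t-k} and take expectations. With theta_0 = psi_0 = 1 and psi_j the MA(infinity) weights, this gives
  gamma(k) - sum_i phi_i gamma(k-i) = c_k,
  c_k = sigma^2 * sum_{j=k..q} theta_j psi_{j-k}   (c_k = 0 for k > q),
using gamma(-m) = gamma(m).
psi-weights needed (psi_j = theta_j + sum_i phi_i psi_{j-i}):
  psi_1 = theta_1 + phi_1 = -0.787 + (-0.236) = -1.023
Right-hand sides:
  c_0 = sigma^2 (1 + theta_1 psi_1) = 1 * (1 + (-0.787)(-1.023)) = 1 * 1.805101 = 1.805101
  c_1 = sigma^2 theta_1 = 1 * (-0.787) = -0.787
  c_2 = 0
Equations for k = 0 and k = 1 (AR order 1):
  gamma(0) = phi_1 gamma(1) + c_0
  gamma(1) = phi_1 gamma(0) + c_1
Substituting the second into the first: gamma(0) (1 - phi_1^2) = c_0 + phi_1 c_1, so
  gamma(0) = (c_0 + phi_1 c_1) / (1 - phi_1^2) = (1.805101 + (-0.236)(-0.787)) / (1 - (-0.236)^2) = 1.990833 / 0.944304 = 2.108254.
Therefore gamma(0) = 2.1083 (to 4 decimal places).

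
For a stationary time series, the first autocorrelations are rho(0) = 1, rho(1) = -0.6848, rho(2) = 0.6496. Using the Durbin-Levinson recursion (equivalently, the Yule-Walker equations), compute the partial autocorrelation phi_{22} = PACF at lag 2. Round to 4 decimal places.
\phi_{22} = 0.3402

The PACF at lag k is phi_{kk}, the last component of the solution
to the Yule-Walker system G_k phi = r_k where
  (G_k)_{ij} = rho(|i - j|), (r_k)_i = rho(i), i,j = 1..k.
Equivalently, Durbin-Levinson gives phi_{kk} iteratively:
  phi_{11} = rho(1)
  phi_{kk} = [rho(k) - sum_{j=1..k-1} phi_{k-1,j} rho(k-j)]
            / [1 - sum_{j=1..k-1} phi_{k-1,j} rho(j)],
  phi_{k,j} = phi_{k-1,j} - phi_{kk} phi_{k-1,k-j},  j = 1..k-1.
Step k = 1:
  phi_11 = rho(1) = -0.6848.
Step k = 2:
  phi_22 = [rho(2) - phi_11 rho(1)] / [1 - phi_11 rho(1)] = [0.6496 - (-0.6848)(-0.6848)] / [1 - (-0.6848)(-0.6848)]
         = 0.18064896 / 0.53104896 = 0.3402.
Therefore phi_{22} = 0.3402.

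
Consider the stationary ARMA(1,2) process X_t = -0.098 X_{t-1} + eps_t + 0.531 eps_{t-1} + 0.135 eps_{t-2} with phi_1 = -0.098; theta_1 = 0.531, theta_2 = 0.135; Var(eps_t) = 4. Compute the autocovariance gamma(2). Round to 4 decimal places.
\gamma(2) = 0.3549

Multiply the model equation by X_{t-k} and take expectations. With theta_0 = psi_0 = 1 and psi_j the MA(infinity) weights, this gives
  gamma(k) - sum_i phi_i gamma(k-i) = c_k,
  c_k = sigma^2 * sum_{j=k..q} theta_j psi_{j-k}   (c_k = 0 for k > q),
using gamma(-m) = gamma(m).
psi-weights needed (psi_j = theta_j + sum_i phi_i psi_{j-i}):
  psi_1 = theta_1 + phi_1 = 0.531 + (-0.098) = 0.433
  psi_2 = theta_2 + phi_1 psi_1 = 0.135 + (-0.098)(0.433) = 0.092566
Right-hand sides:
  c_0 = sigma^2 (1 + theta_1 psi_1 + theta_2 psi_2) = 4 * (1 + (0.531)(0.433) + (0.135)(0.092566)) = 4 * 1.242419 = 4.969678
  c_1 = sigma^2 (theta_1 + theta_2 psi_1) = 4 * (0.531 + (0.135)(0.433)) = 2.35782
  c_2 = sigma^2 theta_2 = 4 * (0.135) = 0.54
Equations for k = 0 and k = 1 (AR order 1):
  gamma(0) = phi_1 gamma(1) + c_0
  gamma(1) = phi_1 gamma(0) + c_1
Substituting the second into the first: gamma(0) (1 - phi_1^2) = c_0 + phi_1 c_1, so
  gamma(0) = (c_0 + phi_1 c_1) / (1 - phi_1^2) = (4.969678 + (-0.098)(2.35782)) / (1 - (-0.098)^2) = 4.738611 / 0.990396 = 4.784562.
  gamma(1) = phi_1 gamma(0) + c_1 = (-0.098)(4.784562) + (2.35782) = 1.888933.
For k = 2: gamma(2) = phi_1 gamma(1) + c_2
  = (-0.098)(1.888933) + (0.54) = 0.354885.
Therefore gamma(2) = 0.3549 (to 4 decimal places).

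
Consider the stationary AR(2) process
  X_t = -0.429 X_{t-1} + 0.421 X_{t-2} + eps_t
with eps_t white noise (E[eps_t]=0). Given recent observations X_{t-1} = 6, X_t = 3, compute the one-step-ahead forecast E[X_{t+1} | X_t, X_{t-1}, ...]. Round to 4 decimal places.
E[X_{t+1} \mid \mathcal F_t] = 1.2390

For an AR(p) model X_t = c + sum_i phi_i X_{t-i} + eps_t, the
one-step-ahead conditional mean is
  E[X_{t+1} | X_t, ...] = c + sum_i phi_i X_{t+1-i}.
Substitute known values:
  E[X_{t+1} | ...] = (-0.429) * (3) + (0.421) * (6)
                   = 1.2390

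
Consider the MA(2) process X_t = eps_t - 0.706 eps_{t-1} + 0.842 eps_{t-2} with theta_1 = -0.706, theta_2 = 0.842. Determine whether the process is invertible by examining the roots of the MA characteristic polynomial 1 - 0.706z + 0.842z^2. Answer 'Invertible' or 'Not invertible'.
\text{Invertible}

The MA(q) characteristic polynomial is P(z) = 1 - 0.706z + 0.842z^2.
Invertibility requires all roots to lie outside the unit circle, i.e. |z| > 1 for every root.
Set 1 + (-0.706) z + (0.842) z^2 = 0, i.e. a z^2 + b z + c = 0 with a = 0.842, b = -0.706, c = 1.
Discriminant D = b^2 - 4ac = (-0.706)^2 - 4*(0.842)*1 = 0.498436 - (3.368) = -2.869564.
D < 0, so the roots are the complex-conjugate pair z = (-b +/- i sqrt(-D)) / (2a) = 0.4192 +/- 1.0059i.
For a conjugate pair |z|^2 = z * conj(z) = (product of roots) = c/a = 1/(0.842) = 1.187648, so |z| = sqrt(1.187648) = 1.0898 for both roots.
Moduli of all roots: 1.0898, 1.0898.
All moduli strictly greater than 1? Yes.
Verdict: Invertible.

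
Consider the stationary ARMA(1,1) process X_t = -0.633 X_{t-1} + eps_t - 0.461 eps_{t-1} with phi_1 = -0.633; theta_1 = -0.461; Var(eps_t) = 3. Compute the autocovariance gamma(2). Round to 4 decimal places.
\gamma(2) = 4.4781

Multiply the model equation by X_{t-k} and take expectations. With theta_0 = psi_0 = 1 and psi_j the MA(infinity) weights, this gives
  gamma(k) - sum_i phi_i gamma(k-i) = c_k,
  c_k = sigma^2 * sum_{j=k..q} theta_j psi_{j-k}   (c_k = 0 for k > q),
using gamma(-m) = gamma(m).
psi-weights needed (psi_j = theta_j + sum_i phi_i psi_{j-i}):
  psi_1 = theta_1 + phi_1 = -0.461 + (-0.633) = -1.094
Right-hand sides:
  c_0 = sigma^2 (1 + theta_1 psi_1) = 3 * (1 + (-0.461)(-1.094)) = 3 * 1.504334 = 4.513002
  c_1 = sigma^2 theta_1 = 3 * (-0.461) = -1.383
  c_2 = 0
Equations for k = 0 and k = 1 (AR order 1):
  gamma(0) = phi_1 gamma(1) + c_0
  gamma(1) = phi_1 gamma(0) + c_1
Substituting the second into the first: gamma(0) (1 - phi_1^2) = c_0 + phi_1 c_1, so
  gamma(0) = (c_0 + phi_1 c_1) / (1 - phi_1^2) = (4.513002 + (-0.633)(-1.383)) / (1 - (-0.633)^2) = 5.388441 / 0.599311 = 8.99106.
  gamma(1) = phi_1 gamma(0) + c_1 = (-0.633)(8.99106) + (-1.383) = -7.074341.
For k = 2 (> q): gamma(2) = phi_1 gamma(1) = (-0.633)(-7.074341) = 4.478058.
Therefore gamma(2) = 4.4781 (to 4 decimal places).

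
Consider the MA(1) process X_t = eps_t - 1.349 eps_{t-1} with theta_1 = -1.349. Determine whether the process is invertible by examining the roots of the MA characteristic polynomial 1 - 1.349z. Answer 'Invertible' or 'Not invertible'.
\text{Not invertible}

The MA(q) characteristic polynomial is P(z) = 1 - 1.349z.
Invertibility requires all roots to lie outside the unit circle, i.e. |z| > 1 for every root.
This is linear in z: 1 + (-1.349) z = 0  =>  z = -1/(-1.349) = 0.74129,  |z| = 0.74129.
Moduli of all roots: 0.7413.
All moduli strictly greater than 1? No.
Verdict: Not invertible.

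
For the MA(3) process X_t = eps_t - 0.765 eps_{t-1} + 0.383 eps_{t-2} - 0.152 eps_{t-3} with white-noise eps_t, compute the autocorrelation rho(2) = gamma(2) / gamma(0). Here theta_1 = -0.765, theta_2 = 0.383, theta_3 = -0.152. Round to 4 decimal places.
\rho(2) = 0.2845

For an MA(q) process with theta_0 = 1, the autocovariance is
  gamma(k) = sigma^2 * sum_{i=0..q-k} theta_i * theta_{i+k},
and rho(k) = gamma(k) / gamma(0). Sigma^2 cancels.
  numerator   = (1)*(0.383) + (-0.765)*(-0.152) = 0.49928.
  denominator = (1)^2 + (-0.765)^2 + (0.383)^2 + (-0.152)^2 = 1.755018.
  rho(2) = 0.49928 / 1.755018 = 0.2845.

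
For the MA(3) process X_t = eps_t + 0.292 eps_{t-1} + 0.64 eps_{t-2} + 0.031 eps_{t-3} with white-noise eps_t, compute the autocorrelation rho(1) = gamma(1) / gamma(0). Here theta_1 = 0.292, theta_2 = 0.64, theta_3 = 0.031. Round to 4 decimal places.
\rho(1) = 0.3334

For an MA(q) process with theta_0 = 1, the autocovariance is
  gamma(k) = sigma^2 * sum_{i=0..q-k} theta_i * theta_{i+k},
and rho(k) = gamma(k) / gamma(0). Sigma^2 cancels.
  numerator   = (1)*(0.292) + (0.292)*(0.64) + (0.64)*(0.031) = 0.49872.
  denominator = (1)^2 + (0.292)^2 + (0.64)^2 + (0.031)^2 = 1.495825.
  rho(1) = 0.49872 / 1.495825 = 0.3334.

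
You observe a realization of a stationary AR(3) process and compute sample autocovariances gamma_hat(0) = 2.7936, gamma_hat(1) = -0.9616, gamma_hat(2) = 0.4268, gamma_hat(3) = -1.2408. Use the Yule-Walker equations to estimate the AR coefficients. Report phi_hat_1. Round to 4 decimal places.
\hat\phi_{1} = -0.3140

The Yule-Walker equations for an AR(p) process read, in matrix form,
  Gamma_p phi = r_p,   with   (Gamma_p)_{ij} = gamma(|i - j|),
                       (r_p)_i = gamma(i),   i,j = 1..p.
Substitute the sample gammas (Toeplitz matrix and right-hand side of size 3):
  Gamma_p = [[2.7936, -0.9616, 0.4268], [-0.9616, 2.7936, -0.9616], [0.4268, -0.9616, 2.7936]]
  r_p     = [-0.9616, 0.4268, -1.2408]
Written out (R1..R3):
  (R1) 2.7936 phi_1 - 0.9616 phi_2 + 0.4268 phi_3 = -0.9616
  (R2) -0.9616 phi_1 + 2.7936 phi_2 - 0.9616 phi_3 = 0.4268
  (R3) 0.4268 phi_1 - 0.9616 phi_2 + 2.7936 phi_3 = -1.2408
Gaussian elimination:
  R2 <- R2 - (-0.9616/2.7936) R1 = R2 - (-0.344215) R1:  2.462603 phi_2 - 0.814689 phi_3 = 0.095803
  R3 <- R3 - (0.4268/2.7936) R1 = R3 - (0.152778) R1:  -0.814689 phi_2 + 2.728394 phi_3 = -1.093889
  R3 <- R3 - (-0.814689/2.462603) R2 = R3 - (-0.330824) R2:  2.458876 phi_3 = -1.062195
Back-substitution:
  phi_hat_3 = -1.062195 / 2.458876 = -0.431984
  phi_hat_2 = (0.095803 - (-0.814689)(-0.431984)) / 2.462603 = -0.104008
  phi_hat_1 = (-0.9616 - (-0.9616)(-0.104008) - (0.4268)(-0.431984)) / 2.7936 = -0.314019
So phi_hat = [-0.3140, -0.1040, -0.4320].
Therefore phi_hat_1 = -0.3140.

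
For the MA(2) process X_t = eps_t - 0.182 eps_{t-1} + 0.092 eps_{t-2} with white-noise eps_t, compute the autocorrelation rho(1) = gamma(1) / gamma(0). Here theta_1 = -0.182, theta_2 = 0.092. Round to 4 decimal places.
\rho(1) = -0.1908

For an MA(q) process with theta_0 = 1, the autocovariance is
  gamma(k) = sigma^2 * sum_{i=0..q-k} theta_i * theta_{i+k},
and rho(k) = gamma(k) / gamma(0). Sigma^2 cancels.
  numerator   = (1)*(-0.182) + (-0.182)*(0.092) = -0.198744.
  denominator = (1)^2 + (-0.182)^2 + (0.092)^2 = 1.041588.
  rho(1) = -0.198744 / 1.041588 = -0.1908.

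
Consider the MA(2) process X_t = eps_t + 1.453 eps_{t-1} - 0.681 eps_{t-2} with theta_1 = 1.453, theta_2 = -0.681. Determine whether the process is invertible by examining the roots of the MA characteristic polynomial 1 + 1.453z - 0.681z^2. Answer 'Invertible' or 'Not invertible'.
\text{Not invertible}

The MA(q) characteristic polynomial is P(z) = 1 + 1.453z - 0.681z^2.
Invertibility requires all roots to lie outside the unit circle, i.e. |z| > 1 for every root.
Set 1 + (1.453) z + (-0.681) z^2 = 0, i.e. a z^2 + b z + c = 0 with a = -0.681, b = 1.453, c = 1.
Discriminant D = b^2 - 4ac = (1.453)^2 - 4*(-0.681)*1 = 2.111209 - (-2.724) = 4.835209.
D >= 0, so the roots are real: z = (-b +/- sqrt(D)) / (2a) = (-1.453 +/- 2.198911) / (-1.362).
  z_1 = (-1.453 + 2.198911) / (-1.362) = -0.5477,   |z_1| = 0.5477.
  z_2 = (-1.453 - 2.198911) / (-1.362) = 2.6813,   |z_2| = 2.6813.
Moduli of all roots: 0.5477, 2.6813.
All moduli strictly greater than 1? No.
Verdict: Not invertible.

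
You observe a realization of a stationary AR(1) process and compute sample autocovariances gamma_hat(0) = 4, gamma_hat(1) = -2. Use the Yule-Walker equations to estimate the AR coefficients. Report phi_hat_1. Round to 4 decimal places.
\hat\phi_{1} = -0.5000

The Yule-Walker equations for an AR(p) process read, in matrix form,
  Gamma_p phi = r_p,   with   (Gamma_p)_{ij} = gamma(|i - j|),
                       (r_p)_i = gamma(i),   i,j = 1..p.
Substitute the sample gammas (Toeplitz matrix and right-hand side of size 1):
  Gamma_p = [[4.0]]
  r_p     = [-2.0]
With p = 1 this is the single equation gamma(0) phi_1 = gamma(1):
  phi_hat_1 = gamma(1) / gamma(0) = -2 / 4 = -0.5000.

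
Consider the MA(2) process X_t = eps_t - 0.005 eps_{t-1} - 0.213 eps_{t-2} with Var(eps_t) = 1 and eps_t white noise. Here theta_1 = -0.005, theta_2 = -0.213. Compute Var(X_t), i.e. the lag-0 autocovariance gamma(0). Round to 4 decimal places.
\gamma(0) = 1.0454

For an MA(q) process X_t = eps_t + sum_i theta_i eps_{t-i} with
Var(eps_t) = sigma^2, the variance is
  gamma(0) = sigma^2 * (1 + sum_i theta_i^2).
  sum_i theta_i^2 = (-0.005)^2 + (-0.213)^2 = 0.000025 + 0.045369 = 0.045394.
  gamma(0) = 1 * (1 + 0.045394) = 1 * 1.045394 = 1.045394, which rounds to 1.0454.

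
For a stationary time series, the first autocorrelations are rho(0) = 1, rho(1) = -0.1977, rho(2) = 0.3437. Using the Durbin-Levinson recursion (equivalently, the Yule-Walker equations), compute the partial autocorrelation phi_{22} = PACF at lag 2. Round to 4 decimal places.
\phi_{22} = 0.3170

The PACF at lag k is phi_{kk}, the last component of the solution
to the Yule-Walker system G_k phi = r_k where
  (G_k)_{ij} = rho(|i - j|), (r_k)_i = rho(i), i,j = 1..k.
Equivalently, Durbin-Levinson gives phi_{kk} iteratively:
  phi_{11} = rho(1)
  phi_{kk} = [rho(k) - sum_{j=1..k-1} phi_{k-1,j} rho(k-j)]
            / [1 - sum_{j=1..k-1} phi_{k-1,j} rho(j)],
  phi_{k,j} = phi_{k-1,j} - phi_{kk} phi_{k-1,k-j},  j = 1..k-1.
Step k = 1:
  phi_11 = rho(1) = -0.1977.
Step k = 2:
  phi_22 = [rho(2) - phi_11 rho(1)] / [1 - phi_11 rho(1)] = [0.3437 - (-0.1977)(-0.1977)] / [1 - (-0.1977)(-0.1977)]
         = 0.30461471 / 0.96091471 = 0.317.
Therefore phi_{22} = 0.3170.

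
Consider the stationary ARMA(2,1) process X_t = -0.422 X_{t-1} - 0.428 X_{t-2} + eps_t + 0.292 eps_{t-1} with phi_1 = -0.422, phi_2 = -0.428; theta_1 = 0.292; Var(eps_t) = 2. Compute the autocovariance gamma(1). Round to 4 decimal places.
\gamma(1) = -0.3146

Multiply the model equation by X_{t-k} and take expectations. With theta_0 = psi_0 = 1 and psi_j the MA(infinity) weights, this gives
  gamma(k) - sum_i phi_i gamma(k-i) = c_k,
  c_k = sigma^2 * sum_{j=k..q} theta_j psi_{j-k}   (c_k = 0 for k > q),
using gamma(-m) = gamma(m).
psi-weights needed (psi_j = theta_j + sum_i phi_i psi_{j-i}):
  psi_1 = theta_1 + phi_1 = 0.292 + (-0.422) = -0.13
Right-hand sides:
  c_0 = sigma^2 (1 + theta_1 psi_1) = 2 * (1 + (0.292)(-0.13)) = 2 * 0.96204 = 1.92408
  c_1 = sigma^2 theta_1 = 2 * (0.292) = 0.584
  c_2 = 0
Equations for k = 0, 1, 2 (AR order 2, c_2 = 0):
  (E0) gamma(0) = phi_1 gamma(1) + phi_2 gamma(2) + c_0
  (E1) gamma(1) = phi_1 gamma(0) + phi_2 gamma(1) + c_1
  (E2) gamma(2) = phi_1 gamma(1) + phi_2 gamma(0)
From (E1): gamma(1) = A gamma(0) + B with
  A = phi_1 / (1 - phi_2) = -0.422 / 1.428 = -0.295518,   B = c_1 / (1 - phi_2) = 0.584 / 1.428 = 0.408964.
Insert (E2) into (E0): gamma(0) (1 - phi_2^2) = phi_1 (1 + phi_2) gamma(1) + c_0.
  phi_1 (1 + phi_2) = (-0.422)(0.572) = -0.241384,   1 - phi_2^2 = 0.816816.
Replace gamma(1) by A gamma(0) + B and collect gamma(0):
  gamma(0) [0.816816 - (-0.241384)(-0.295518)] = (-0.241384)(0.408964) + 1.92408
  gamma(0) * 0.745483 = 1.825363
  gamma(0) = 1.825363 / 0.745483 = 2.448565.
  gamma(1) = A gamma(0) + B = (-0.295518)(2.448565) + (0.408964) = -0.314632.
Therefore gamma(1) = -0.3146 (to 4 decimal places).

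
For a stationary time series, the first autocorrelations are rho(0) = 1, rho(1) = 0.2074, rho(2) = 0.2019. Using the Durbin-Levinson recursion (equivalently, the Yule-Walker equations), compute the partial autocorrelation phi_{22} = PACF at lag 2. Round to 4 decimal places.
\phi_{22} = 0.1660

The PACF at lag k is phi_{kk}, the last component of the solution
to the Yule-Walker system G_k phi = r_k where
  (G_k)_{ij} = rho(|i - j|), (r_k)_i = rho(i), i,j = 1..k.
Equivalently, Durbin-Levinson gives phi_{kk} iteratively:
  phi_{11} = rho(1)
  phi_{kk} = [rho(k) - sum_{j=1..k-1} phi_{k-1,j} rho(k-j)]
            / [1 - sum_{j=1..k-1} phi_{k-1,j} rho(j)],
  phi_{k,j} = phi_{k-1,j} - phi_{kk} phi_{k-1,k-j},  j = 1..k-1.
Step k = 1:
  phi_11 = rho(1) = 0.2074.
Step k = 2:
  phi_22 = [rho(2) - phi_11 rho(1)] / [1 - phi_11 rho(1)] = [0.2019 - (0.2074)(0.2074)] / [1 - (0.2074)(0.2074)]
         = 0.15888524 / 0.95698524 = 0.166.
Therefore phi_{22} = 0.1660.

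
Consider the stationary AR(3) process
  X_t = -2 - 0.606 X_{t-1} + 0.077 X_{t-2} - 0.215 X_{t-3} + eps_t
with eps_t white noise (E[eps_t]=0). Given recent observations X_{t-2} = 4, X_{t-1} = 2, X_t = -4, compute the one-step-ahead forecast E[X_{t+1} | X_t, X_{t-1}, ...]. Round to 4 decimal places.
E[X_{t+1} \mid \mathcal F_t] = -0.2820

For an AR(p) model X_t = c + sum_i phi_i X_{t-i} + eps_t, the
one-step-ahead conditional mean is
  E[X_{t+1} | X_t, ...] = c + sum_i phi_i X_{t+1-i}.
Substitute known values:
  E[X_{t+1} | ...] = -2 + (-0.606) * (-4) + (0.077) * (2) + (-0.215) * (4)
                   = -0.2820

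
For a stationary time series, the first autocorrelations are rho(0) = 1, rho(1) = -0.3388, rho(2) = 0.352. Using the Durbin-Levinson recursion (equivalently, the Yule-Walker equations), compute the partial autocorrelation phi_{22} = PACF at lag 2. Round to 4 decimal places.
\phi_{22} = 0.2680

The PACF at lag k is phi_{kk}, the last component of the solution
to the Yule-Walker system G_k phi = r_k where
  (G_k)_{ij} = rho(|i - j|), (r_k)_i = rho(i), i,j = 1..k.
Equivalently, Durbin-Levinson gives phi_{kk} iteratively:
  phi_{11} = rho(1)
  phi_{kk} = [rho(k) - sum_{j=1..k-1} phi_{k-1,j} rho(k-j)]
            / [1 - sum_{j=1..k-1} phi_{k-1,j} rho(j)],
  phi_{k,j} = phi_{k-1,j} - phi_{kk} phi_{k-1,k-j},  j = 1..k-1.
Step k = 1:
  phi_11 = rho(1) = -0.3388.
Step k = 2:
  phi_22 = [rho(2) - phi_11 rho(1)] / [1 - phi_11 rho(1)] = [0.352 - (-0.3388)(-0.3388)] / [1 - (-0.3388)(-0.3388)]
         = 0.23721456 / 0.88521456 = 0.268.
Therefore phi_{22} = 0.2680.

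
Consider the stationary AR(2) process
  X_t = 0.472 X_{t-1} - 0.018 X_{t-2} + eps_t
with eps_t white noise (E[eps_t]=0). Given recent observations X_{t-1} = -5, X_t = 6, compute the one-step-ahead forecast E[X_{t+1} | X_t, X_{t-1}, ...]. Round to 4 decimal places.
E[X_{t+1} \mid \mathcal F_t] = 2.9220

For an AR(p) model X_t = c + sum_i phi_i X_{t-i} + eps_t, the
one-step-ahead conditional mean is
  E[X_{t+1} | X_t, ...] = c + sum_i phi_i X_{t+1-i}.
Substitute known values:
  E[X_{t+1} | ...] = (0.472) * (6) + (-0.018) * (-5)
                   = 2.9220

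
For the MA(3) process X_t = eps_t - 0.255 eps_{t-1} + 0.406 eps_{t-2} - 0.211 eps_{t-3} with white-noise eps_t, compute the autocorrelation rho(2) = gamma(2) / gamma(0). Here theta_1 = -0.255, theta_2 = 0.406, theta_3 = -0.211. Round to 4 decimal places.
\rho(2) = 0.3608

For an MA(q) process with theta_0 = 1, the autocovariance is
  gamma(k) = sigma^2 * sum_{i=0..q-k} theta_i * theta_{i+k},
and rho(k) = gamma(k) / gamma(0). Sigma^2 cancels.
  numerator   = (1)*(0.406) + (-0.255)*(-0.211) = 0.459805.
  denominator = (1)^2 + (-0.255)^2 + (0.406)^2 + (-0.211)^2 = 1.274382.
  rho(2) = 0.459805 / 1.274382 = 0.3608.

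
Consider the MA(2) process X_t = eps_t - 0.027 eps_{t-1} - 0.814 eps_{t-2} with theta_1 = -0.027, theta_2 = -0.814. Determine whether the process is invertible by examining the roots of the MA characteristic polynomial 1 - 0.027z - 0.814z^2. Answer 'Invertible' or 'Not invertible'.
\text{Invertible}

The MA(q) characteristic polynomial is P(z) = 1 - 0.027z - 0.814z^2.
Invertibility requires all roots to lie outside the unit circle, i.e. |z| > 1 for every root.
Set 1 + (-0.027) z + (-0.814) z^2 = 0, i.e. a z^2 + b z + c = 0 with a = -0.814, b = -0.027, c = 1.
Discriminant D = b^2 - 4ac = (-0.027)^2 - 4*(-0.814)*1 = 0.000729 - (-3.256) = 3.256729.
D >= 0, so the roots are real: z = (-b +/- sqrt(D)) / (2a) = (0.027 +/- 1.804641) / (-1.628).
  z_1 = (0.027 + 1.804641) / (-1.628) = -1.1251,   |z_1| = 1.1251.
  z_2 = (0.027 - 1.804641) / (-1.628) = 1.0919,   |z_2| = 1.0919.
Moduli of all roots: 1.1251, 1.0919.
All moduli strictly greater than 1? Yes.
Verdict: Invertible.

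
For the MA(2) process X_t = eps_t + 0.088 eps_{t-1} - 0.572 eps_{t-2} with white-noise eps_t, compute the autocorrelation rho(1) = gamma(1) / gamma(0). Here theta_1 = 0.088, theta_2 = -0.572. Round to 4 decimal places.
\rho(1) = 0.0282

For an MA(q) process with theta_0 = 1, the autocovariance is
  gamma(k) = sigma^2 * sum_{i=0..q-k} theta_i * theta_{i+k},
and rho(k) = gamma(k) / gamma(0). Sigma^2 cancels.
  numerator   = (1)*(0.088) + (0.088)*(-0.572) = 0.037664.
  denominator = (1)^2 + (0.088)^2 + (-0.572)^2 = 1.334928.
  rho(1) = 0.037664 / 1.334928 = 0.0282.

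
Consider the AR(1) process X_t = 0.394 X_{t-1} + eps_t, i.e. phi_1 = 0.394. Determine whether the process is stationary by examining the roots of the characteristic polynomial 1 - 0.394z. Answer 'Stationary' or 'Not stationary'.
\text{Stationary}

The AR(p) characteristic polynomial is P(z) = 1 - 0.394z.
Stationarity requires all roots to lie outside the unit circle, i.e. |z| > 1 for every root.
This is linear in z: 1 + (-0.394) z = 0  =>  z = -1/(-0.394) = 2.538071,  |z| = 2.538071.
Moduli of all roots: 2.5381.
All moduli strictly greater than 1? Yes.
Verdict: Stationary.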